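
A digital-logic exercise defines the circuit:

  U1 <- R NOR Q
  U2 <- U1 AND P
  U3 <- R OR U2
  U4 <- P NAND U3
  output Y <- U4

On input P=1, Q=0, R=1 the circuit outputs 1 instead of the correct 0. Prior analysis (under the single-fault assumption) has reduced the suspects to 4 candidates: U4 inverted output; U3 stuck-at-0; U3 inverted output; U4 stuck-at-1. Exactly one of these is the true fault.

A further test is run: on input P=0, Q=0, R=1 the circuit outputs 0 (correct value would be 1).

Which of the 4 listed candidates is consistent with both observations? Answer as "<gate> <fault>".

U4 inverted output

Evaluate each candidate on input P=0, Q=0, R=1:
  U4 inverted output: U1=0, U2=0, U3=1, U4=0 [inverted output] → 0 — matches
  U3 stuck-at-0: U1=0, U2=0, U3=0 [stuck-at-0], U4=1 → 1 — eliminated
  U3 inverted output: U1=0, U2=0, U3=0 [inverted output], U4=1 → 1 — eliminated
  U4 stuck-at-1: U1=0, U2=0, U3=1, U4=1 [stuck-at-1] → 1 — eliminated
Only U4 inverted output reproduces the observed 0.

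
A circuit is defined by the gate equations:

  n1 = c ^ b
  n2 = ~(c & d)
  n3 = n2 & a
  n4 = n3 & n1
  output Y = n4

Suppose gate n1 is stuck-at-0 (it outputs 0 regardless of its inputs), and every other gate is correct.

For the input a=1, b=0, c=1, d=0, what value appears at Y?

0

Propagate with n1 forced: n1=0 [stuck-at-0], n2=1, n3=1, n4=0.
So Y = 0. (Without the fault it would be 1.)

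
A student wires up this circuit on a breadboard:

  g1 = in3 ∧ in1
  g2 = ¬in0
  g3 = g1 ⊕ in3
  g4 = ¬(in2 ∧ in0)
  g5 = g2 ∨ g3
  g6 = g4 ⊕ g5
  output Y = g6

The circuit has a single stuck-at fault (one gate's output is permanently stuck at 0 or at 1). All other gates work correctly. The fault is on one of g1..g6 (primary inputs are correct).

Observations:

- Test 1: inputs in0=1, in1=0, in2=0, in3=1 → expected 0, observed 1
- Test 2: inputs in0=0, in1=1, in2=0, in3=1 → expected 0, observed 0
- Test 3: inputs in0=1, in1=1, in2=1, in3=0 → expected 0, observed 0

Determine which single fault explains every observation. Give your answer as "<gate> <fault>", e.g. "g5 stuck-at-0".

g3 stuck-at-0

Fault-free values for test 1 (in0=1, in1=0, in2=0, in3=1): g1=0, g2=0, g3=1, g4=1, g5=1, g6=0, giving Y=0. Observed 1.
Test 1: faults giving observed 1 are {g1 stuck-at-1, g3 stuck-at-0, g4 stuck-at-0, g5 stuck-at-0, g6 stuck-at-1}.
Test 2 (in0=0, in1=1, in2=0, in3=1): fault-free g1=1, g2=1, g3=0, g4=1, g5=1, g6=0 → 0; observed 0. Eliminates g4 stuck-at-0, g5 stuck-at-0, g6 stuck-at-1.
Test 3 (in0=1, in1=1, in2=1, in3=0): fault-free g1=0, g2=0, g3=0, g4=0, g5=0, g6=0 → 0; observed 0. Eliminates g1 stuck-at-1.
Only g3 stuck-at-0 is consistent with every test.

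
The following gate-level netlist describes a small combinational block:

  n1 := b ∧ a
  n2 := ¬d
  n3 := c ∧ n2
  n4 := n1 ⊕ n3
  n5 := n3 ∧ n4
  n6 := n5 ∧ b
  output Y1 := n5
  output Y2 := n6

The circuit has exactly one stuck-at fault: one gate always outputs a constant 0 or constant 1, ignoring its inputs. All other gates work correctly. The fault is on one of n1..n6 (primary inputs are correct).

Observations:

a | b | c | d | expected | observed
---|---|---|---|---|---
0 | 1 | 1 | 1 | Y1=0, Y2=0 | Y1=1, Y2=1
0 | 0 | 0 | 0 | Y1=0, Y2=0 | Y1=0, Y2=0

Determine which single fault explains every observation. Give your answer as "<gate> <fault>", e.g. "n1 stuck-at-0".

n2 stuck-at-1

Fault-free values for test 1 (a=0, b=1, c=1, d=1): n1=0, n2=0, n3=0, n4=0, n5=0, n6=0, giving Y1=0, Y2=0. Observed Y1=1, Y2=1.
Test 1: faults giving observed Y1=1, Y2=1 are {n2 stuck-at-1, n3 stuck-at-1, n5 stuck-at-1}.
Test 2 (a=0, b=0, c=0, d=0): fault-free n1=0, n2=1, n3=0, n4=0, n5=0, n6=0 → Y1=0, Y2=0; observed Y1=0, Y2=0. Eliminates n3 stuck-at-1, n5 stuck-at-1.
Only n2 stuck-at-1 is consistent with every test.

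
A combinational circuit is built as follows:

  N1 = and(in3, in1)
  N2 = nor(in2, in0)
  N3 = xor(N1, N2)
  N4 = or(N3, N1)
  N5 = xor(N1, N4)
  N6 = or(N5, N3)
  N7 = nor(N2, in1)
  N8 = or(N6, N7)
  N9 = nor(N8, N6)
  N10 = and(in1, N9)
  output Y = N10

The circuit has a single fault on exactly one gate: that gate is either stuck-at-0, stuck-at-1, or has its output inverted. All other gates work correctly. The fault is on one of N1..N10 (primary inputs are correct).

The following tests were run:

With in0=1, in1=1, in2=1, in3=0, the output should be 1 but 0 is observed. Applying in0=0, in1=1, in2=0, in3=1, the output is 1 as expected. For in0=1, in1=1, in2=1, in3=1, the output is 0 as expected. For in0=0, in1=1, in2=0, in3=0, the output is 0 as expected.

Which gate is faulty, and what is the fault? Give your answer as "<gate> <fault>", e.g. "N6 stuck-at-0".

Fault-free values for test 1 (in0=1, in1=1, in2=1, in3=0): N1=0, N2=0, N3=0, N4=0, N5=0, N6=0, N7=0, N8=0, N9=1, N10=1, giving Y=1. Observed 0.
Test 1: faults giving observed 0 are {N1 stuck-at-1, N1 inverted output, N2 stuck-at-1, N2 inverted output, N3 stuck-at-1, N3 inverted output, N4 stuck-at-1, N4 inverted output, N5 stuck-at-1, N5 inverted output, N6 stuck-at-1, N6 inverted output, N7 stuck-at-1, N7 inverted output, N8 stuck-at-1, N8 inverted output, N9 stuck-at-0, N9 inverted output, N10 stuck-at-0, N10 inverted output}.
Test 2 (in0=0, in1=1, in2=0, in3=1): fault-free N1=1, N2=1, N3=0, N4=1, N5=0, N6=0, N7=0, N8=0, N9=1, N10=1 → 1; observed 1. Eliminates N1 inverted output, N2 inverted output, N3 stuck-at-1, N3 inverted output, N4 inverted output, N5 stuck-at-1, N5 inverted output, N6 stuck-at-1, N6 inverted output, N7 stuck-at-1, N7 inverted output, N8 stuck-at-1, N8 inverted output, N9 stuck-at-0, N9 inverted output, N10 stuck-at-0, N10 inverted output.
Test 3 (in0=1, in1=1, in2=1, in3=1): fault-free N1=1, N2=0, N3=1, N4=1, N5=0, N6=1, N7=0, N8=1, N9=0, N10=0 → 0; observed 0. Eliminates N2 stuck-at-1.
Test 4 (in0=0, in1=1, in2=0, in3=0): fault-free N1=0, N2=1, N3=1, N4=1, N5=1, N6=1, N7=0, N8=1, N9=0, N10=0 → 0; observed 0. Eliminates N1 stuck-at-1.
Only N4 stuck-at-1 is consistent with every test.

N4 stuck-at-1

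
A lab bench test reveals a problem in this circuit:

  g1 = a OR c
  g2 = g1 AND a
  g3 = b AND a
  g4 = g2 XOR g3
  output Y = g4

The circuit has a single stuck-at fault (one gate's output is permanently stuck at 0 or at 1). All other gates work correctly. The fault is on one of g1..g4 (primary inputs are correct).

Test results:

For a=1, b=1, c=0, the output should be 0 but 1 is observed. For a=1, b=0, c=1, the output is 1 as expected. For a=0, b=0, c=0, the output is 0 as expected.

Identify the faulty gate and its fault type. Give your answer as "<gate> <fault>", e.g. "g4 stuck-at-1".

g3 stuck-at-0

Fault-free values for test 1 (a=1, b=1, c=0): g1=1, g2=1, g3=1, g4=0, giving Y=0. Observed 1.
Test 1: faults giving observed 1 are {g1 stuck-at-0, g2 stuck-at-0, g3 stuck-at-0, g4 stuck-at-1}.
Test 2 (a=1, b=0, c=1): fault-free g1=1, g2=1, g3=0, g4=1 → 1; observed 1. Eliminates g1 stuck-at-0, g2 stuck-at-0.
Test 3 (a=0, b=0, c=0): fault-free g1=0, g2=0, g3=0, g4=0 → 0; observed 0. Eliminates g4 stuck-at-1.
Only g3 stuck-at-0 is consistent with every test.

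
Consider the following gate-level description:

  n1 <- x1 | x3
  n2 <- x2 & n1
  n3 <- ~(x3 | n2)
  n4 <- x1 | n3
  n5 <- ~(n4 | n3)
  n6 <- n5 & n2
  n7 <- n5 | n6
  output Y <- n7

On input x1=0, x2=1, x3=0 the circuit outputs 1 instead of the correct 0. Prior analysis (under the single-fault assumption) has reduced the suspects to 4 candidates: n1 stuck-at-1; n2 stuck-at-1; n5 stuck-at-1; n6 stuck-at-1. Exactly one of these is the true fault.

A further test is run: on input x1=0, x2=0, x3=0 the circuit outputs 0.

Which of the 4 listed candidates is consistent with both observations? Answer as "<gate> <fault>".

n1 stuck-at-1

Evaluate each candidate on input x1=0, x2=0, x3=0:
  n1 stuck-at-1: n1=1 [stuck-at-1], n2=0, n3=1, n4=1, n5=0, n6=0, n7=0 → 0 — matches
  n2 stuck-at-1: n1=0, n2=1 [stuck-at-1], n3=0, n4=0, n5=1, n6=1, n7=1 → 1 — eliminated
  n5 stuck-at-1: n1=0, n2=0, n3=1, n4=1, n5=1 [stuck-at-1], n6=0, n7=1 → 1 — eliminated
  n6 stuck-at-1: n1=0, n2=0, n3=1, n4=1, n5=0, n6=1 [stuck-at-1], n7=1 → 1 — eliminated
Only n1 stuck-at-1 reproduces the observed 0.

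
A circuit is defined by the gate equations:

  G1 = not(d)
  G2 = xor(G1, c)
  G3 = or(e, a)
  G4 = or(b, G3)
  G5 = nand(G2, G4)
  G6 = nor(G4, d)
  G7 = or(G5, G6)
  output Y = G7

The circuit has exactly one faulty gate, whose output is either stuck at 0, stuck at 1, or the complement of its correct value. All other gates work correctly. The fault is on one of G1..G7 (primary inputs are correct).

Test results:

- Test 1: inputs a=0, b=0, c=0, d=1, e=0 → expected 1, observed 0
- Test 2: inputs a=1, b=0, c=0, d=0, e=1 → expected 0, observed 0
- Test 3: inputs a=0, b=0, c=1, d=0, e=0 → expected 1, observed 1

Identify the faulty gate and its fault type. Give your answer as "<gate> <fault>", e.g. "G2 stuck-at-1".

Fault-free values for test 1 (a=0, b=0, c=0, d=1, e=0): G1=0, G2=0, G3=0, G4=0, G5=1, G6=0, G7=1, giving Y=1. Observed 0.
Test 1: faults giving observed 0 are {G5 stuck-at-0, G5 inverted output, G7 stuck-at-0, G7 inverted output}.
Test 2 (a=1, b=0, c=0, d=0, e=1): fault-free G1=1, G2=1, G3=1, G4=1, G5=0, G6=0, G7=0 → 0; observed 0. Eliminates G5 inverted output, G7 inverted output.
Test 3 (a=0, b=0, c=1, d=0, e=0): fault-free G1=1, G2=0, G3=0, G4=0, G5=1, G6=1, G7=1 → 1; observed 1. Eliminates G7 stuck-at-0.
Only G5 stuck-at-0 is consistent with every test.

G5 stuck-at-0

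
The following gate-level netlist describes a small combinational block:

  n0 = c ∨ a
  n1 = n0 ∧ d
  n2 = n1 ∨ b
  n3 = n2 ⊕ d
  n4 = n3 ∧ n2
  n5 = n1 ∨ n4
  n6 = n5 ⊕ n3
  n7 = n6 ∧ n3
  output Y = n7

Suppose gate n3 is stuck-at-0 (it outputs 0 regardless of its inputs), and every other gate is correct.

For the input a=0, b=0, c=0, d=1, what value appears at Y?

0

Propagate with n3 forced: n0=0, n1=0, n2=0, n3=0 [stuck-at-0], n4=0, n5=0, n6=0, n7=0.
So Y = 0. (Without the fault it would be 1.)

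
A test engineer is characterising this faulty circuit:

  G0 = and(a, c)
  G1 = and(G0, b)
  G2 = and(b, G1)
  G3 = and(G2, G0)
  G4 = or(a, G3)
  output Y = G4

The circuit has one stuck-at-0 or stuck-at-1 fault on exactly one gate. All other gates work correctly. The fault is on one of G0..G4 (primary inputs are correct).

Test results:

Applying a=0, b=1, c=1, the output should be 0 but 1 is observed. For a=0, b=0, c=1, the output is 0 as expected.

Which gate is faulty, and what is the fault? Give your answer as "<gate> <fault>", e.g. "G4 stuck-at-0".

Fault-free values for test 1 (a=0, b=1, c=1): G0=0, G1=0, G2=0, G3=0, G4=0, giving Y=0. Observed 1.
Test 1: faults giving observed 1 are {G0 stuck-at-1, G3 stuck-at-1, G4 stuck-at-1}.
Test 2 (a=0, b=0, c=1): fault-free G0=0, G1=0, G2=0, G3=0, G4=0 → 0; observed 0. Eliminates G3 stuck-at-1, G4 stuck-at-1.
Only G0 stuck-at-1 is consistent with every test.

G0 stuck-at-1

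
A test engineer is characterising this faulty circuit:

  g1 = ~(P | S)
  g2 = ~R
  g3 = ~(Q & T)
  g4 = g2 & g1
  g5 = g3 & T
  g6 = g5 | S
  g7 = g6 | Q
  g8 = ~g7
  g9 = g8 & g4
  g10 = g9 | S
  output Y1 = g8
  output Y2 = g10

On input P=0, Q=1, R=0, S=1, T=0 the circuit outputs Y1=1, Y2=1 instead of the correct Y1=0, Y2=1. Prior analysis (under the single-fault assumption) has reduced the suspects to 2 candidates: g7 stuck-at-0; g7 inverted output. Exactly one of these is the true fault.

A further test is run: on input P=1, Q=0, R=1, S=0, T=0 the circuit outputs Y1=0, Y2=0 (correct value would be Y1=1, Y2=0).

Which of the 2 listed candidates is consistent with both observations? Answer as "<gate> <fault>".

g7 inverted output

Evaluate each candidate on input P=1, Q=0, R=1, S=0, T=0:
  g7 stuck-at-0: g1=0, g2=0, g3=1, g4=0, g5=0, g6=0, g7=0 [stuck-at-0], g8=1, g9=0, g10=0 → Y1=1, Y2=0 — eliminated
  g7 inverted output: g1=0, g2=0, g3=1, g4=0, g5=0, g6=0, g7=1 [inverted output], g8=0, g9=0, g10=0 → Y1=0, Y2=0 — matches
Only g7 inverted output reproduces the observed Y1=0, Y2=0.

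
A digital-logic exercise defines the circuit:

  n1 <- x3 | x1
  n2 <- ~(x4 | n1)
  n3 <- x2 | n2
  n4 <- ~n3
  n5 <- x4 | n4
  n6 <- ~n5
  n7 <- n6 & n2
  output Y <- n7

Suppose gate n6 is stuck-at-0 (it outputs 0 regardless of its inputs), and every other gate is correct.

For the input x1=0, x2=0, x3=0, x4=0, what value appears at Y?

Propagate with n6 forced: n1=0, n2=1, n3=1, n4=0, n5=0, n6=0 [stuck-at-0], n7=0.
So Y = 0. (Without the fault it would be 1.)

0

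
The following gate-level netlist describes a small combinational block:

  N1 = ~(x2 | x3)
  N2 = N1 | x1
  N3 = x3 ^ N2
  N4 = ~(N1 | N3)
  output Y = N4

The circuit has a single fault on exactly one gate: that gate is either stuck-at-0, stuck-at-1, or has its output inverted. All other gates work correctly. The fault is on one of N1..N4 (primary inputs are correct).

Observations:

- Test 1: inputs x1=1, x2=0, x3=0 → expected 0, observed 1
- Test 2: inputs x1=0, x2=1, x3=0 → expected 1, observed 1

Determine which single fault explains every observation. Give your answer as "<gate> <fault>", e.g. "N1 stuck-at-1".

Fault-free values for test 1 (x1=1, x2=0, x3=0): N1=1, N2=1, N3=1, N4=0, giving Y=0. Observed 1.
Test 1: faults giving observed 1 are {N4 stuck-at-1, N4 inverted output}.
Test 2 (x1=0, x2=1, x3=0): fault-free N1=0, N2=0, N3=0, N4=1 → 1; observed 1. Eliminates N4 inverted output.
Only N4 stuck-at-1 is consistent with every test.

N4 stuck-at-1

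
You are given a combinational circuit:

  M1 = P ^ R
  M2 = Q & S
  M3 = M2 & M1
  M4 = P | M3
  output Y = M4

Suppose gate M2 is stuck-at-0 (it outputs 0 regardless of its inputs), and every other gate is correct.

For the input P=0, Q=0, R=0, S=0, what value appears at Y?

0

Propagate with M2 forced: M1=0, M2=0 [stuck-at-0], M3=0, M4=0.
So Y = 0. (Same as the fault-free value — the fault is masked on this input.)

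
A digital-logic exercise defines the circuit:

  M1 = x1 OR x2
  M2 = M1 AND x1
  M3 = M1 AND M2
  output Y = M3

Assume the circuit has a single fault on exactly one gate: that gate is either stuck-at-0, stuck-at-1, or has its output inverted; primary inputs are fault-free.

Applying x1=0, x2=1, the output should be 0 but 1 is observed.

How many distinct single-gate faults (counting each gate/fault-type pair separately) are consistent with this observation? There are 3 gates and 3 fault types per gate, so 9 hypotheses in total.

Fault-free: M1=1, M2=0, M3=0 → 0. Observed 1.
  M1 stuck-at-0: output 0 ✗
  M1 stuck-at-1: output 0 ✗
  M1 inverted output: output 0 ✗
  M2 stuck-at-0: output 0 ✗
  M2 stuck-at-1: output 1 ✓
  M2 inverted output: output 1 ✓
  M3 stuck-at-0: output 0 ✗
  M3 stuck-at-1: output 1 ✓
  M3 inverted output: output 1 ✓
Consistent faults: {M2 stuck-at-1, M2 inverted output, M3 stuck-at-1, M3 inverted output} — 4 in all.

4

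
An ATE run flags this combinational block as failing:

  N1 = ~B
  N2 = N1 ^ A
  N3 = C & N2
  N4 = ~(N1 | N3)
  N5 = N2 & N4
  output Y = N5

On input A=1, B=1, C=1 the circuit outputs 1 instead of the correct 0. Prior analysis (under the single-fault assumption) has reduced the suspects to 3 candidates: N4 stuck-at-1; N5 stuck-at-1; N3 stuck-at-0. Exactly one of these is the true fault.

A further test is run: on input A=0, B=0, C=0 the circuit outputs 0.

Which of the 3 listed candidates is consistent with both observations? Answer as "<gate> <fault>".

N3 stuck-at-0

Evaluate each candidate on input A=0, B=0, C=0:
  N4 stuck-at-1: N1=1, N2=1, N3=0, N4=1 [stuck-at-1], N5=1 → 1 — eliminated
  N5 stuck-at-1: N1=1, N2=1, N3=0, N4=0, N5=1 [stuck-at-1] → 1 — eliminated
  N3 stuck-at-0: N1=1, N2=1, N3=0 [stuck-at-0], N4=0, N5=0 → 0 — matches
Only N3 stuck-at-0 reproduces the observed 0.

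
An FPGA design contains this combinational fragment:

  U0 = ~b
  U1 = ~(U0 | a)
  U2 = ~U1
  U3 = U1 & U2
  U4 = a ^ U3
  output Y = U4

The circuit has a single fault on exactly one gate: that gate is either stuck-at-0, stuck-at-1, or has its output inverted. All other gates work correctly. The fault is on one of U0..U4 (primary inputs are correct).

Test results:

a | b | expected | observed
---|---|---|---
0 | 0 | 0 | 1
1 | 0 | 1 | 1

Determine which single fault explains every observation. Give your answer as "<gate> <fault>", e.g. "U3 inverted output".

Fault-free values for test 1 (a=0, b=0): U0=1, U1=0, U2=1, U3=0, U4=0, giving Y=0. Observed 1.
Test 1: faults giving observed 1 are {U3 stuck-at-1, U3 inverted output, U4 stuck-at-1, U4 inverted output}.
Test 2 (a=1, b=0): fault-free U0=1, U1=0, U2=1, U3=0, U4=1 → 1; observed 1. Eliminates U3 stuck-at-1, U3 inverted output, U4 inverted output.
Only U4 stuck-at-1 is consistent with every test.

U4 stuck-at-1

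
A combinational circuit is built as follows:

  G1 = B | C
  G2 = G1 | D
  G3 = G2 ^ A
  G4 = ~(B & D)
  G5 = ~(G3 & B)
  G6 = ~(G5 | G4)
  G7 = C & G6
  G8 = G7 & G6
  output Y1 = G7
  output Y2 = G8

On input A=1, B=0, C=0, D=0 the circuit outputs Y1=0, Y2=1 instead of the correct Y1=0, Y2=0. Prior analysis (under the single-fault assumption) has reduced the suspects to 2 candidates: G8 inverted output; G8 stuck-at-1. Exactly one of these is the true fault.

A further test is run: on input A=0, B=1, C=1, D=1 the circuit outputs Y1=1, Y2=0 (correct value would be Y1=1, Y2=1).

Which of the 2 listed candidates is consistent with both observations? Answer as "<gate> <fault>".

Evaluate each candidate on input A=0, B=1, C=1, D=1:
  G8 inverted output: G1=1, G2=1, G3=1, G4=0, G5=0, G6=1, G7=1, G8=0 [inverted output] → Y1=1, Y2=0 — matches
  G8 stuck-at-1: G1=1, G2=1, G3=1, G4=0, G5=0, G6=1, G7=1, G8=1 [stuck-at-1] → Y1=1, Y2=1 — eliminated
Only G8 inverted output reproduces the observed Y1=1, Y2=0.

G8 inverted output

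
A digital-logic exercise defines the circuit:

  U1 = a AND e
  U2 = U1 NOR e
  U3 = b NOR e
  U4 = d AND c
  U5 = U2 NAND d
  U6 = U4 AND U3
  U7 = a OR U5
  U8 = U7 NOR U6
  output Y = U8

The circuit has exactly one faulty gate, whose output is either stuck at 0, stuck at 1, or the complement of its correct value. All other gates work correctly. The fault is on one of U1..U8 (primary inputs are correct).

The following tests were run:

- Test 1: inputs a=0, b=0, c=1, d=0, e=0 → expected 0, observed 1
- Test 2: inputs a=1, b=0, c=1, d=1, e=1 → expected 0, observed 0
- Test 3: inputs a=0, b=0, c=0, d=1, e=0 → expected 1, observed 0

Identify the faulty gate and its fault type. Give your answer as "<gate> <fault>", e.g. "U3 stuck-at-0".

Fault-free values for test 1 (a=0, b=0, c=1, d=0, e=0): U1=0, U2=1, U3=1, U4=0, U5=1, U6=0, U7=1, U8=0, giving Y=0. Observed 1.
Test 1: faults giving observed 1 are {U5 stuck-at-0, U5 inverted output, U7 stuck-at-0, U7 inverted output, U8 stuck-at-1, U8 inverted output}.
Test 2 (a=1, b=0, c=1, d=1, e=1): fault-free U1=1, U2=0, U3=0, U4=1, U5=1, U6=0, U7=1, U8=0 → 0; observed 0. Eliminates U7 stuck-at-0, U7 inverted output, U8 stuck-at-1, U8 inverted output.
Test 3 (a=0, b=0, c=0, d=1, e=0): fault-free U1=0, U2=1, U3=1, U4=0, U5=0, U6=0, U7=0, U8=1 → 1; observed 0. Eliminates U5 stuck-at-0.
Only U5 inverted output is consistent with every test.

U5 inverted output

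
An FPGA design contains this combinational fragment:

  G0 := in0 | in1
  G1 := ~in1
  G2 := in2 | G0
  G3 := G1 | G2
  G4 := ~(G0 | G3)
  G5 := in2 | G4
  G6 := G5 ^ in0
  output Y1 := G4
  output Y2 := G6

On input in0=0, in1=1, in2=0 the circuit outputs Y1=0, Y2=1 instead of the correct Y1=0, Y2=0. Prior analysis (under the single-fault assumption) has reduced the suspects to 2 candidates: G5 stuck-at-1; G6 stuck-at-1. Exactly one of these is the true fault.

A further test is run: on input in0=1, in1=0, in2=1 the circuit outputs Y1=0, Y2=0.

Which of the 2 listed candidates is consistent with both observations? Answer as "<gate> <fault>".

G5 stuck-at-1

Evaluate each candidate on input in0=1, in1=0, in2=1:
  G5 stuck-at-1: G0=1, G1=1, G2=1, G3=1, G4=0, G5=1 [stuck-at-1], G6=0 → Y1=0, Y2=0 — matches
  G6 stuck-at-1: G0=1, G1=1, G2=1, G3=1, G4=0, G5=1, G6=1 [stuck-at-1] → Y1=0, Y2=1 — eliminated
Only G5 stuck-at-1 reproduces the observed Y1=0, Y2=0.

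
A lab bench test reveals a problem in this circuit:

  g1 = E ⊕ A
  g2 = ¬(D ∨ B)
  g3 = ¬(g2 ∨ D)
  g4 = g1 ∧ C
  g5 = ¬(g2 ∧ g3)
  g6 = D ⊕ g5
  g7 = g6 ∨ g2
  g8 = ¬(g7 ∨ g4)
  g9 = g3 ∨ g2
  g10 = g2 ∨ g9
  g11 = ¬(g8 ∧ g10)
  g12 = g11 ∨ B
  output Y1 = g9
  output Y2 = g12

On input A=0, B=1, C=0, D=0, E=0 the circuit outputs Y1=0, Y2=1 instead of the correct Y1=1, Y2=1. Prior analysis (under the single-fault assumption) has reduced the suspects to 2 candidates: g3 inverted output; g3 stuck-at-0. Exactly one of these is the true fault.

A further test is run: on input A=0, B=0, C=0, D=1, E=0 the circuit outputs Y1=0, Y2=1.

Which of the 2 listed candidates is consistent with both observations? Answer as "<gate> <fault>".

Evaluate each candidate on input A=0, B=0, C=0, D=1, E=0:
  g3 inverted output: g1=0, g2=0, g3=1 [inverted output], g4=0, g5=1, g6=0, g7=0, g8=1, g9=1, g10=1, g11=0, g12=0 → Y1=1, Y2=0 — eliminated
  g3 stuck-at-0: g1=0, g2=0, g3=0 [stuck-at-0], g4=0, g5=1, g6=0, g7=0, g8=1, g9=0, g10=0, g11=1, g12=1 → Y1=0, Y2=1 — matches
Only g3 stuck-at-0 reproduces the observed Y1=0, Y2=1.

g3 stuck-at-0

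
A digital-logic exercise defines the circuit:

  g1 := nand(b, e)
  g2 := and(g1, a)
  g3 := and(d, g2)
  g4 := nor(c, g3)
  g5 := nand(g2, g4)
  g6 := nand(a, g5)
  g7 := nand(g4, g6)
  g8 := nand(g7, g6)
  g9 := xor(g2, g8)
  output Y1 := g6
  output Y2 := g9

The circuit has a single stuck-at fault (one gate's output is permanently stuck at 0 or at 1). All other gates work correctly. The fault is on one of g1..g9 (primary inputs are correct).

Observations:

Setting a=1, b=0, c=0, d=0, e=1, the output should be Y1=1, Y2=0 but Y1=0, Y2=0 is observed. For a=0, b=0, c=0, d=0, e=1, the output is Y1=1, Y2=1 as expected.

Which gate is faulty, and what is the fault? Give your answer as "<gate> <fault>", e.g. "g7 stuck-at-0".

Fault-free values for test 1 (a=1, b=0, c=0, d=0, e=1): g1=1, g2=1, g3=0, g4=1, g5=0, g6=1, g7=0, g8=1, g9=0, giving Y1=1, Y2=0. Observed Y1=0, Y2=0.
Test 1: faults giving observed Y1=0, Y2=0 are {g3 stuck-at-1, g4 stuck-at-0, g5 stuck-at-1, g6 stuck-at-0}.
Test 2 (a=0, b=0, c=0, d=0, e=1): fault-free g1=1, g2=0, g3=0, g4=1, g5=1, g6=1, g7=0, g8=1, g9=1 → Y1=1, Y2=1; observed Y1=1, Y2=1. Eliminates g3 stuck-at-1, g4 stuck-at-0, g6 stuck-at-0.
Only g5 stuck-at-1 is consistent with every test.

g5 stuck-at-1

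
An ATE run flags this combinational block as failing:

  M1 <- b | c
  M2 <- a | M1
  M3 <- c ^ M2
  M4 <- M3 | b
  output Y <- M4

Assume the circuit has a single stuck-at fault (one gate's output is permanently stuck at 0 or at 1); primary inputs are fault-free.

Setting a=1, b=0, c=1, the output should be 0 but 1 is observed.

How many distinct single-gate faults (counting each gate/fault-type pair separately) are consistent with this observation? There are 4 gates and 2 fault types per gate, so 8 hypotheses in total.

Fault-free: M1=1, M2=1, M3=0, M4=0 → 0. Observed 1.
  M1 stuck-at-0: output 0 ✗
  M1 stuck-at-1: output 0 ✗
  M2 stuck-at-0: output 1 ✓
  M2 stuck-at-1: output 0 ✗
  M3 stuck-at-0: output 0 ✗
  M3 stuck-at-1: output 1 ✓
  M4 stuck-at-0: output 0 ✗
  M4 stuck-at-1: output 1 ✓
Consistent faults: {M2 stuck-at-0, M3 stuck-at-1, M4 stuck-at-1} — 3 in all.

3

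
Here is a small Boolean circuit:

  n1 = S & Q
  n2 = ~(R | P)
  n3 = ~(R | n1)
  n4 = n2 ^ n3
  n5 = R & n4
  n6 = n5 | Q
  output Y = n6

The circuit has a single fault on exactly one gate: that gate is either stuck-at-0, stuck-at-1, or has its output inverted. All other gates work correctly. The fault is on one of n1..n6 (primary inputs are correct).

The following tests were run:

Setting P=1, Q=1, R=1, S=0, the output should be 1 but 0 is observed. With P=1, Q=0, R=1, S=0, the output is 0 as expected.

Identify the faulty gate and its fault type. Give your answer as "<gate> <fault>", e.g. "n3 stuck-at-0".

Fault-free values for test 1 (P=1, Q=1, R=1, S=0): n1=0, n2=0, n3=0, n4=0, n5=0, n6=1, giving Y=1. Observed 0.
Test 1: faults giving observed 0 are {n6 stuck-at-0, n6 inverted output}.
Test 2 (P=1, Q=0, R=1, S=0): fault-free n1=0, n2=0, n3=0, n4=0, n5=0, n6=0 → 0; observed 0. Eliminates n6 inverted output.
Only n6 stuck-at-0 is consistent with every test.

n6 stuck-at-0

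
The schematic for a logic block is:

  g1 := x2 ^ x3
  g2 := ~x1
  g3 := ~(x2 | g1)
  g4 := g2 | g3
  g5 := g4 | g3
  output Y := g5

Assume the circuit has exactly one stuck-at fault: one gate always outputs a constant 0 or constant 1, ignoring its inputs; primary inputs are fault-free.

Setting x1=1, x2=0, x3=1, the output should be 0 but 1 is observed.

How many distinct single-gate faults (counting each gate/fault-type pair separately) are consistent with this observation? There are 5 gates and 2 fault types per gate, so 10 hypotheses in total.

Fault-free: g1=1, g2=0, g3=0, g4=0, g5=0 → 0. Observed 1.
  g1 stuck-at-0: output 1 ✓
  g1 stuck-at-1: output 0 ✗
  g2 stuck-at-0: output 0 ✗
  g2 stuck-at-1: output 1 ✓
  g3 stuck-at-0: output 0 ✗
  g3 stuck-at-1: output 1 ✓
  g4 stuck-at-0: output 0 ✗
  g4 stuck-at-1: output 1 ✓
  g5 stuck-at-0: output 0 ✗
  g5 stuck-at-1: output 1 ✓
Consistent faults: {g1 stuck-at-0, g2 stuck-at-1, g3 stuck-at-1, g4 stuck-at-1, g5 stuck-at-1} — 5 in all.

5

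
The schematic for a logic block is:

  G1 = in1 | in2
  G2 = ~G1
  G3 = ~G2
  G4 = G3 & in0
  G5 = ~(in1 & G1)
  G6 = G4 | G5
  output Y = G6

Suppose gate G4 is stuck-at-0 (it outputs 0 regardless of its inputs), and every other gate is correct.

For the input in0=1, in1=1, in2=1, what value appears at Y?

Propagate with G4 forced: G1=1, G2=0, G3=1, G4=0 [stuck-at-0], G5=0, G6=0.
So Y = 0. (Without the fault it would be 1.)

0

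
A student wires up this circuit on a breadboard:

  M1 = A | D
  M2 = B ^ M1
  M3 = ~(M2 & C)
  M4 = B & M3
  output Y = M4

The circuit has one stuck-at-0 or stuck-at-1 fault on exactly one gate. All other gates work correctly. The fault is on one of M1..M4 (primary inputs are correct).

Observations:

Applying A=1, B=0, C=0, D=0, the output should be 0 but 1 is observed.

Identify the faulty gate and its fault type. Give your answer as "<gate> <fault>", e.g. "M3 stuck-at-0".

Fault-free values for test 1 (A=1, B=0, C=0, D=0): M1=1, M2=1, M3=1, M4=0, giving Y=0. Observed 1.
Test 1: faults giving observed 1 are {M4 stuck-at-1}.
Only M4 stuck-at-1 is consistent with every test.

M4 stuck-at-1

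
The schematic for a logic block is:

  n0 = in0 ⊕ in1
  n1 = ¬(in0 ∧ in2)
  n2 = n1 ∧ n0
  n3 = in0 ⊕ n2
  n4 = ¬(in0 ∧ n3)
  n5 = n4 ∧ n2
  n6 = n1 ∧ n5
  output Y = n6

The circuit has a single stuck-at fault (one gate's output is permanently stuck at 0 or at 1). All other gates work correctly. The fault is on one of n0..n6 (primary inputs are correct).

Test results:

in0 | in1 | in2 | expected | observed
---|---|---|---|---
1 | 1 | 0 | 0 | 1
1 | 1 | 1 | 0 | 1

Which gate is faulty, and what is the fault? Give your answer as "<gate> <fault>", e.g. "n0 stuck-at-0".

n6 stuck-at-1

Fault-free values for test 1 (in0=1, in1=1, in2=0): n0=0, n1=1, n2=0, n3=1, n4=0, n5=0, n6=0, giving Y=0. Observed 1.
Test 1: faults giving observed 1 are {n0 stuck-at-1, n2 stuck-at-1, n5 stuck-at-1, n6 stuck-at-1}.
Test 2 (in0=1, in1=1, in2=1): fault-free n0=0, n1=0, n2=0, n3=1, n4=0, n5=0, n6=0 → 0; observed 1. Eliminates n0 stuck-at-1, n2 stuck-at-1, n5 stuck-at-1.
Only n6 stuck-at-1 is consistent with every test.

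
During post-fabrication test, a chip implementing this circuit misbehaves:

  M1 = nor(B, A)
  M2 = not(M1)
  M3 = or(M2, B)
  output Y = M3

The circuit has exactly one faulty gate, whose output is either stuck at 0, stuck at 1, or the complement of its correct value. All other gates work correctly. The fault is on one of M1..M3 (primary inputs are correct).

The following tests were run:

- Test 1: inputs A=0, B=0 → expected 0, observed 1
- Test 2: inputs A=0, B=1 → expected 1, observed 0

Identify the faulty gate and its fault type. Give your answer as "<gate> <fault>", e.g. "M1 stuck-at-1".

Fault-free values for test 1 (A=0, B=0): M1=1, M2=0, M3=0, giving Y=0. Observed 1.
Test 1: faults giving observed 1 are {M1 stuck-at-0, M1 inverted output, M2 stuck-at-1, M2 inverted output, M3 stuck-at-1, M3 inverted output}.
Test 2 (A=0, B=1): fault-free M1=0, M2=1, M3=1 → 1; observed 0. Eliminates M1 stuck-at-0, M1 inverted output, M2 stuck-at-1, M2 inverted output, M3 stuck-at-1.
Only M3 inverted output is consistent with every test.

M3 inverted output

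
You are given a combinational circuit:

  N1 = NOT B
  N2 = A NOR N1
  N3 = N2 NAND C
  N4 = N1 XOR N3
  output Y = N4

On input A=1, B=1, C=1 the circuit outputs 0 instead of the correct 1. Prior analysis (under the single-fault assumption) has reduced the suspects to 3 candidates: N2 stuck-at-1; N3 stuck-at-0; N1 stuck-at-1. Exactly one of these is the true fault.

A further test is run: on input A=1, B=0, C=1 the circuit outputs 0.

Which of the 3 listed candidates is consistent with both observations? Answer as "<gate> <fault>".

Evaluate each candidate on input A=1, B=0, C=1:
  N2 stuck-at-1: N1=1, N2=1 [stuck-at-1], N3=0, N4=1 → 1 — eliminated
  N3 stuck-at-0: N1=1, N2=0, N3=0 [stuck-at-0], N4=1 → 1 — eliminated
  N1 stuck-at-1: N1=1 [stuck-at-1], N2=0, N3=1, N4=0 → 0 — matches
Only N1 stuck-at-1 reproduces the observed 0.

N1 stuck-at-1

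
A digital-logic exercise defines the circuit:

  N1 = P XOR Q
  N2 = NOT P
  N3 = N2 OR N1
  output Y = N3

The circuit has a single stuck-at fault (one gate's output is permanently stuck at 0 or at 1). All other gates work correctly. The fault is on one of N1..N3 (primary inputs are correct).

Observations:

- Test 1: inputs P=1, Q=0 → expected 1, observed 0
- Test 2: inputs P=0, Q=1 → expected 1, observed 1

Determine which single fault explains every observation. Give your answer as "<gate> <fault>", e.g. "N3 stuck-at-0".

N1 stuck-at-0

Fault-free values for test 1 (P=1, Q=0): N1=1, N2=0, N3=1, giving Y=1. Observed 0.
Test 1: faults giving observed 0 are {N1 stuck-at-0, N3 stuck-at-0}.
Test 2 (P=0, Q=1): fault-free N1=1, N2=1, N3=1 → 1; observed 1. Eliminates N3 stuck-at-0.
Only N1 stuck-at-0 is consistent with every test.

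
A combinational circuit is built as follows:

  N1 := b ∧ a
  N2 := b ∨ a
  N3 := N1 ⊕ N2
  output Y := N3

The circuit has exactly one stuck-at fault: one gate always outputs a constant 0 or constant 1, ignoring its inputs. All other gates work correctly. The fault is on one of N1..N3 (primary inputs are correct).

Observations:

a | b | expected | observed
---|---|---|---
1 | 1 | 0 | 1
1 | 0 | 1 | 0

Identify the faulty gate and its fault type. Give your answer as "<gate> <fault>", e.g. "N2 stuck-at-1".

Fault-free values for test 1 (a=1, b=1): N1=1, N2=1, N3=0, giving Y=0. Observed 1.
Test 1: faults giving observed 1 are {N1 stuck-at-0, N2 stuck-at-0, N3 stuck-at-1}.
Test 2 (a=1, b=0): fault-free N1=0, N2=1, N3=1 → 1; observed 0. Eliminates N1 stuck-at-0, N3 stuck-at-1.
Only N2 stuck-at-0 is consistent with every test.

N2 stuck-at-0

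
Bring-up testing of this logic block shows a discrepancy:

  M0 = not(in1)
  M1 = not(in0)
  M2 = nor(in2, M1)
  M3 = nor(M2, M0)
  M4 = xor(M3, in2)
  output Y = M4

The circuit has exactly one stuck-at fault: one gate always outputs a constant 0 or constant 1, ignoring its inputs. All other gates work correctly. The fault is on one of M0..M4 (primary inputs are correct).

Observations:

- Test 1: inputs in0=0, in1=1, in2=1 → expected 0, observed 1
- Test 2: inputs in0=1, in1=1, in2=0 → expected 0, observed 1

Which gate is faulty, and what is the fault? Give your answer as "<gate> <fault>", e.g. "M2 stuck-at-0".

M4 stuck-at-1

Fault-free values for test 1 (in0=0, in1=1, in2=1): M0=0, M1=1, M2=0, M3=1, M4=0, giving Y=0. Observed 1.
Test 1: faults giving observed 1 are {M0 stuck-at-1, M2 stuck-at-1, M3 stuck-at-0, M4 stuck-at-1}.
Test 2 (in0=1, in1=1, in2=0): fault-free M0=0, M1=0, M2=1, M3=0, M4=0 → 0; observed 1. Eliminates M0 stuck-at-1, M2 stuck-at-1, M3 stuck-at-0.
Only M4 stuck-at-1 is consistent with every test.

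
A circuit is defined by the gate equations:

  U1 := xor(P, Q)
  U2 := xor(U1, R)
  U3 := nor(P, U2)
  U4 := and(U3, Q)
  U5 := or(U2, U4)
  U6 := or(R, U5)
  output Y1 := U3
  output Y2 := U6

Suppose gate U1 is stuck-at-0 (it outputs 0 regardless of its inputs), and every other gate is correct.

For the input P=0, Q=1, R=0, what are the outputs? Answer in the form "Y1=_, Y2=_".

Y1=1, Y2=1

Propagate with U1 forced: U1=0 [stuck-at-0], U2=0, U3=1, U4=1, U5=1, U6=1.
So the outputs are Y1=1, Y2=1. (Without the fault they would be Y1=0, Y2=1.)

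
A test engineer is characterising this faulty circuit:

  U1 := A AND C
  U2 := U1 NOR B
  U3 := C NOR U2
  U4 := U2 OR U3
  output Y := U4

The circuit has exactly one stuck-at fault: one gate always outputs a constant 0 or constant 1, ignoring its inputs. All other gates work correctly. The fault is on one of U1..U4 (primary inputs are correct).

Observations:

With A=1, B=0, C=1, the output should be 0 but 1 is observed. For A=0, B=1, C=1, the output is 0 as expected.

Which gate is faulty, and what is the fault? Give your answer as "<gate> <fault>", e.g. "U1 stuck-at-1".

U1 stuck-at-0

Fault-free values for test 1 (A=1, B=0, C=1): U1=1, U2=0, U3=0, U4=0, giving Y=0. Observed 1.
Test 1: faults giving observed 1 are {U1 stuck-at-0, U2 stuck-at-1, U3 stuck-at-1, U4 stuck-at-1}.
Test 2 (A=0, B=1, C=1): fault-free U1=0, U2=0, U3=0, U4=0 → 0; observed 0. Eliminates U2 stuck-at-1, U3 stuck-at-1, U4 stuck-at-1.
Only U1 stuck-at-0 is consistent with every test.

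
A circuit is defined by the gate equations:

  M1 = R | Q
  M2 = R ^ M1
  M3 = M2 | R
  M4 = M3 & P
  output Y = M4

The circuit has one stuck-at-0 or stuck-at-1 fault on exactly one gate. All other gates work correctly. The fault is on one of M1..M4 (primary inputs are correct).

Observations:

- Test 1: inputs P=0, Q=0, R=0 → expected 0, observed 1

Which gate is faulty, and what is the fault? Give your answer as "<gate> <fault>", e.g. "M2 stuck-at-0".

Fault-free values for test 1 (P=0, Q=0, R=0): M1=0, M2=0, M3=0, M4=0, giving Y=0. Observed 1.
Test 1: faults giving observed 1 are {M4 stuck-at-1}.
Only M4 stuck-at-1 is consistent with every test.

M4 stuck-at-1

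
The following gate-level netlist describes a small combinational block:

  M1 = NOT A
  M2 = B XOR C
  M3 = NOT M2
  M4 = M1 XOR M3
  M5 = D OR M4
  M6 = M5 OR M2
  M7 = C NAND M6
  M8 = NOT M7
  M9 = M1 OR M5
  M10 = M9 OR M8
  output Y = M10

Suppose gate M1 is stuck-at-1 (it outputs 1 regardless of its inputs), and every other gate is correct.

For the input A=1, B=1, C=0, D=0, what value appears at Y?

Propagate with M1 forced: M1=1 [stuck-at-1], M2=1, M3=0, M4=1, M5=1, M6=1, M7=1, M8=0, M9=1, M10=1.
So Y = 1. (Without the fault it would be 0.)

1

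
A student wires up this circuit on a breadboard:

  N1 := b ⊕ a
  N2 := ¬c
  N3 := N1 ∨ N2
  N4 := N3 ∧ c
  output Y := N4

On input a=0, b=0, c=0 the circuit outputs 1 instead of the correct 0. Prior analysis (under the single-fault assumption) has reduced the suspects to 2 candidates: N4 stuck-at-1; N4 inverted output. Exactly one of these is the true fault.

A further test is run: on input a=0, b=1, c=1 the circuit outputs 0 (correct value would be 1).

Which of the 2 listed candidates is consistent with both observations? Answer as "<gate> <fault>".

Evaluate each candidate on input a=0, b=1, c=1:
  N4 stuck-at-1: N1=1, N2=0, N3=1, N4=1 [stuck-at-1] → 1 — eliminated
  N4 inverted output: N1=1, N2=0, N3=1, N4=0 [inverted output] → 0 — matches
Only N4 inverted output reproduces the observed 0.

N4 inverted output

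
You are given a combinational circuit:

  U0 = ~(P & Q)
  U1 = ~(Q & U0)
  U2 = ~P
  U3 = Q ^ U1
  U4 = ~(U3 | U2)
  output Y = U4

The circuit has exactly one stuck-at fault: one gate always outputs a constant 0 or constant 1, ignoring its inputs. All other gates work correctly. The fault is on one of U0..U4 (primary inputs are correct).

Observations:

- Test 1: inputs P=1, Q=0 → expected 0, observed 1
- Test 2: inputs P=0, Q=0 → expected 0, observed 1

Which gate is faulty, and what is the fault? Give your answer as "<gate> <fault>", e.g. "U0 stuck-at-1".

Fault-free values for test 1 (P=1, Q=0): U0=1, U1=1, U2=0, U3=1, U4=0, giving Y=0. Observed 1.
Test 1: faults giving observed 1 are {U1 stuck-at-0, U3 stuck-at-0, U4 stuck-at-1}.
Test 2 (P=0, Q=0): fault-free U0=1, U1=1, U2=1, U3=1, U4=0 → 0; observed 1. Eliminates U1 stuck-at-0, U3 stuck-at-0.
Only U4 stuck-at-1 is consistent with every test.

U4 stuck-at-1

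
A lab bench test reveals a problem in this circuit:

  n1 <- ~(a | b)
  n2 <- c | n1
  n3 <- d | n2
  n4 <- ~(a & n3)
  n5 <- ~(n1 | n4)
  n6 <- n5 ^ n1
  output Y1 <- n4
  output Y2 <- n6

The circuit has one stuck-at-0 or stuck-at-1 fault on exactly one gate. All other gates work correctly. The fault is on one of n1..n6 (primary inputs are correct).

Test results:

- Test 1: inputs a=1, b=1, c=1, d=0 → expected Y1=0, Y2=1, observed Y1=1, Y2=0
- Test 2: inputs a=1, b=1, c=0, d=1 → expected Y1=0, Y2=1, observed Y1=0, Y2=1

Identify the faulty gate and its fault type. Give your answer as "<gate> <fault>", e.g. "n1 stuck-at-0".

Fault-free values for test 1 (a=1, b=1, c=1, d=0): n1=0, n2=1, n3=1, n4=0, n5=1, n6=1, giving Y1=0, Y2=1. Observed Y1=1, Y2=0.
Test 1: faults giving observed Y1=1, Y2=0 are {n2 stuck-at-0, n3 stuck-at-0, n4 stuck-at-1}.
Test 2 (a=1, b=1, c=0, d=1): fault-free n1=0, n2=0, n3=1, n4=0, n5=1, n6=1 → Y1=0, Y2=1; observed Y1=0, Y2=1. Eliminates n3 stuck-at-0, n4 stuck-at-1.
Only n2 stuck-at-0 is consistent with every test.

n2 stuck-at-0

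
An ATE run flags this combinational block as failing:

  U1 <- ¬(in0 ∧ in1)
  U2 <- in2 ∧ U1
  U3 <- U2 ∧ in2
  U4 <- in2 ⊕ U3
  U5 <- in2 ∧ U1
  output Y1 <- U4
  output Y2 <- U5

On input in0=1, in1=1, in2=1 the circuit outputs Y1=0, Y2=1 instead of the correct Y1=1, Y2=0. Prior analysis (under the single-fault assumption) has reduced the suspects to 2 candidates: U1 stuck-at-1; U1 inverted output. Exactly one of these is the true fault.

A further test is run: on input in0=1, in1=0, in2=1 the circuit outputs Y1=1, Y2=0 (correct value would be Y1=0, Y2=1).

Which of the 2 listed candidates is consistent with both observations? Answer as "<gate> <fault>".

Evaluate each candidate on input in0=1, in1=0, in2=1:
  U1 stuck-at-1: U1=1 [stuck-at-1], U2=1, U3=1, U4=0, U5=1 → Y1=0, Y2=1 — eliminated
  U1 inverted output: U1=0 [inverted output], U2=0, U3=0, U4=1, U5=0 → Y1=1, Y2=0 — matches
Only U1 inverted output reproduces the observed Y1=1, Y2=0.

U1 inverted output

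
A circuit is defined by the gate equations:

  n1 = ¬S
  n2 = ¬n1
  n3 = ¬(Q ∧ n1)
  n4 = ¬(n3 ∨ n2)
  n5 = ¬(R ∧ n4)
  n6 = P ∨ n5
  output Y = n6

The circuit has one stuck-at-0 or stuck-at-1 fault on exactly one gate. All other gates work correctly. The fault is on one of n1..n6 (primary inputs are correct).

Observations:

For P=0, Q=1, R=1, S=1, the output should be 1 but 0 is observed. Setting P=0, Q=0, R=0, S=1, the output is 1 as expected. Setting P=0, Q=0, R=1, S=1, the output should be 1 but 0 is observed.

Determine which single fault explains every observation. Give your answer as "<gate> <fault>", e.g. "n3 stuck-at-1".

n4 stuck-at-1

Fault-free values for test 1 (P=0, Q=1, R=1, S=1): n1=0, n2=1, n3=1, n4=0, n5=1, n6=1, giving Y=1. Observed 0.
Test 1: faults giving observed 0 are {n1 stuck-at-1, n4 stuck-at-1, n5 stuck-at-0, n6 stuck-at-0}.
Test 2 (P=0, Q=0, R=0, S=1): fault-free n1=0, n2=1, n3=1, n4=0, n5=1, n6=1 → 1; observed 1. Eliminates n5 stuck-at-0, n6 stuck-at-0.
Test 3 (P=0, Q=0, R=1, S=1): fault-free n1=0, n2=1, n3=1, n4=0, n5=1, n6=1 → 1; observed 0. Eliminates n1 stuck-at-1.
Only n4 stuck-at-1 is consistent with every test.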